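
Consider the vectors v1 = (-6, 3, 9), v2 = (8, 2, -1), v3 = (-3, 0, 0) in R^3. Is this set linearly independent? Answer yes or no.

Form the matrix with these vectors as rows and row reduce.
R2 ← R2 + (4/3)·R1: [0, 6, 11]
R3 ← R3 − (1/2)·R1: [0, -3/2, -9/2]
R3 ← R3 + (1/4)·R2: [0, 0, -7/4]
3 nonzero rows, so the 3 vectors span a space of dimension 3.
Since 3 = 3, the vectors are linearly independent.

yes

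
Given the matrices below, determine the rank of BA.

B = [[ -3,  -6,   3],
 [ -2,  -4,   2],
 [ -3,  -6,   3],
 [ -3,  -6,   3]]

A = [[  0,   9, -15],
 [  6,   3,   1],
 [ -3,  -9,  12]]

1

First compute BA:
[[-45, -72,  75],
 [-30, -48,  50],
 [-45, -72,  75],
 [-45, -72,  75]]
Now row reduce the product.
R2 ← R2 − (2/3)·R1: [0, 0, 0]
R3 ← R3 − R1: [0, 0, 0]
R4 ← R4 − R1: [0, 0, 0]
1 nonzero row, so rank(BA) = 1.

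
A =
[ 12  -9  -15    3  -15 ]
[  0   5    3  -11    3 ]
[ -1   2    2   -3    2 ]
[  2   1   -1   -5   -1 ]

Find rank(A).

2

Row reduce to echelon form.
R3 ← R3 + (1/12)·R1: [0, 5/4, 3/4, -11/4, 3/4]
R4 ← R4 − (1/6)·R1: [0, 5/2, 3/2, -11/2, 3/2]
R3 ← R3 − (1/4)·R2: [0, 0, 0, 0, 0]
R4 ← R4 − (1/2)·R2: [0, 0, 0, 0, 0]
Echelon form has 2 nonzero rows, so rank(A) = 2.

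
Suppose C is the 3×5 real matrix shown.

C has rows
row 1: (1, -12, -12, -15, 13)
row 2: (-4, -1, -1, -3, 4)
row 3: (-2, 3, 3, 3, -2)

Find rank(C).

Row reduce to echelon form.
R2 ← R2 + (4)·R1: [0, -49, -49, -63, 56]
R3 ← R3 + (2)·R1: [0, -21, -21, -27, 24]
R3 ← R3 − (3/7)·R2: [0, 0, 0, 0, 0]
Echelon form has 2 nonzero rows, so rank(C) = 2.

2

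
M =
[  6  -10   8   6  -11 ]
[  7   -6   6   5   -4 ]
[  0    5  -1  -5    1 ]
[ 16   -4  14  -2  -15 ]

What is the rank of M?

3

Row reduce to echelon form.
R2 ← R2 − (7/6)·R1: [0, 17/3, -10/3, -2, 53/6]
R4 ← R4 − (8/3)·R1: [0, 68/3, -22/3, -18, 43/3]
R3 ← R3 − (15/17)·R2: [0, 0, 33/17, -55/17, -231/34]
R4 ← R4 − (4)·R2: [0, 0, 6, -10, -21]
R4 ← R4 − (34/11)·R3: [0, 0, 0, 0, 0]
Echelon form has 3 nonzero rows, so rank(M) = 3.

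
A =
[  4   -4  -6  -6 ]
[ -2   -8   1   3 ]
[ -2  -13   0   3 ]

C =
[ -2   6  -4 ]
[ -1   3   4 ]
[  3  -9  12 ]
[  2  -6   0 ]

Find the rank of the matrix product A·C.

2

First compute AC:
[[-34, 102, -104],
 [ 21, -63, -12],
 [ 23, -69, -44]]
Now row reduce the product.
R2 ← R2 + (21/34)·R1: [0, 0, -1296/17]
R3 ← R3 + (23/34)·R1: [0, 0, -1944/17]
R3 ← R3 − (3/2)·R2: [0, 0, 0]
2 nonzero rows, so rank(AC) = 2.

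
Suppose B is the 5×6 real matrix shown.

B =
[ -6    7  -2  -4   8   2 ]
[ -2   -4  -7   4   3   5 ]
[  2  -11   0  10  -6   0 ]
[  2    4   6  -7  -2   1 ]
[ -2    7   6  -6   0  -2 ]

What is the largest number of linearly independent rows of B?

5

Row reduce to echelon form.
R2 ← R2 − (1/3)·R1: [0, -19/3, -19/3, 16/3, 1/3, 13/3]
R3 ← R3 + (1/3)·R1: [0, -26/3, -2/3, 26/3, -10/3, 2/3]
R4 ← R4 + (1/3)·R1: [0, 19/3, 16/3, -25/3, 2/3, 5/3]
R5 ← R5 − (1/3)·R1: [0, 14/3, 20/3, -14/3, -8/3, -8/3]
R3 ← R3 − (26/19)·R2: [0, 0, 8, 26/19, -72/19, -100/19]
R4 ← R4 + R2: [0, 0, -1, -3, 1, 6]
R5 ← R5 + (14/19)·R2: [0, 0, 2, -14/19, -46/19, 10/19]
R4 ← R4 + (1/8)·R3: [0, 0, 0, -215/76, 10/19, 203/38]
R5 ← R5 − (1/4)·R3: [0, 0, 0, -41/38, -28/19, 35/19]
R5 ← R5 − (82/215)·R4: [0, 0, 0, 0, -72/43, -42/215]
Echelon form has 5 nonzero rows, so rank(B) = 5.
The rank gives the maximum number of linearly independent rows: 5.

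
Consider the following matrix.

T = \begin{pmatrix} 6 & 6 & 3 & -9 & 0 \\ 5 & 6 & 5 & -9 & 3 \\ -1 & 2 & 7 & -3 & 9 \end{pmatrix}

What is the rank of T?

2

Row reduce to echelon form.
R2 ← R2 − (5/6)·R1: [0, 1, 5/2, -3/2, 3]
R3 ← R3 + (1/6)·R1: [0, 3, 15/2, -9/2, 9]
R3 ← R3 − (3)·R2: [0, 0, 0, 0, 0]
Echelon form has 2 nonzero rows, so rank(T) = 2.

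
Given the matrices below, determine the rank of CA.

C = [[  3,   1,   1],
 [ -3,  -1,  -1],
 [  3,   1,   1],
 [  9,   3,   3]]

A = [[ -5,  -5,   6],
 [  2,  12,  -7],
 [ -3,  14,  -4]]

1

First compute CA:
[[-16,  11,   7],
 [ 16, -11,  -7],
 [-16,  11,   7],
 [-48,  33,  21]]
Now row reduce the product.
R2 ← R2 + R1: [0, 0, 0]
R3 ← R3 − R1: [0, 0, 0]
R4 ← R4 − (3)·R1: [0, 0, 0]
1 nonzero row, so rank(CA) = 1.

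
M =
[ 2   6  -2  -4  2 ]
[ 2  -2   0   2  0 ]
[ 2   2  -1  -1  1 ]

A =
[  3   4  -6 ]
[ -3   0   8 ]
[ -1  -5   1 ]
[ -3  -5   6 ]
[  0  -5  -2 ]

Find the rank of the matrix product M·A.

2

First compute MA:
[[  2,  28,   6],
 [  6,  -2, -16],
 [  4,  13,  -5]]
Now row reduce the product.
R2 ← R2 − (3)·R1: [0, -86, -34]
R3 ← R3 − (2)·R1: [0, -43, -17]
R3 ← R3 − (1/2)·R2: [0, 0, 0]
2 nonzero rows, so rank(MA) = 2.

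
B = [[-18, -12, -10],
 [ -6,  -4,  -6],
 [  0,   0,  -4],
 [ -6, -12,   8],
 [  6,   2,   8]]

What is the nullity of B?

Row reduce to echelon form.
R2 ← R2 − (1/3)·R1: [0, 0, -8/3]
R4 ← R4 − (1/3)·R1: [0, -8, 34/3]
R5 ← R5 + (1/3)·R1: [0, -2, 14/3]
Swap R2 ↔ R4
R5 ← R5 − (1/4)·R2: [0, 0, 11/6]
R4 ← R4 − (2/3)·R3: [0, 0, 0]
R5 ← R5 + (11/24)·R3: [0, 0, 0]
3 nonzero rows, so rank(B) = 3.
B has 3 columns; by rank–nullity, nullity = 3 − 3 = 0.

0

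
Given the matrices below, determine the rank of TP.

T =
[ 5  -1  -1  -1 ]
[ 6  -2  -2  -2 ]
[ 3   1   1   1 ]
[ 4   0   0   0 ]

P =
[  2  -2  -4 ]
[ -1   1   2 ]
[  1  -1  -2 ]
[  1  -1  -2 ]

First compute TP:
[[  9,  -9, -18],
 [ 10, -10, -20],
 [  7,  -7, -14],
 [  8,  -8, -16]]
Now row reduce the product.
R2 ← R2 − (10/9)·R1: [0, 0, 0]
R3 ← R3 − (7/9)·R1: [0, 0, 0]
R4 ← R4 − (8/9)·R1: [0, 0, 0]
1 nonzero row, so rank(TP) = 1.

1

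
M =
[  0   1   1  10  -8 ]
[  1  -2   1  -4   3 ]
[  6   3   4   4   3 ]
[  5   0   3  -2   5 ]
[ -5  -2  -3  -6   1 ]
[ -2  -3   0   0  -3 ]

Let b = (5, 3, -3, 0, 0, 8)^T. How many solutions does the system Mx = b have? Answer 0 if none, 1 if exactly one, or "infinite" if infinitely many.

Row reduce the augmented matrix [M | b].
Swap R1 ↔ R2
R3 ← R3 − (6)·R1: [0, 15, -2, 28, -15, -21]
R4 ← R4 − (5)·R1: [0, 10, -2, 18, -10, -15]
R5 ← R5 + (5)·R1: [0, -12, 2, -26, 16, 15]
R6 ← R6 + (2)·R1: [0, -7, 2, -8, 3, 14]
R3 ← R3 − (15)·R2: [0, 0, -17, -122, 105, -96]
R4 ← R4 − (10)·R2: [0, 0, -12, -82, 70, -65]
R5 ← R5 + (12)·R2: [0, 0, 14, 94, -80, 75]
R6 ← R6 + (7)·R2: [0, 0, 9, 62, -53, 49]
R4 ← R4 − (12/17)·R3: [0, 0, 0, 70/17, -70/17, 47/17]
R5 ← R5 + (14/17)·R3: [0, 0, 0, -110/17, 110/17, -69/17]
R6 ← R6 + (9/17)·R3: [0, 0, 0, -44/17, 44/17, -31/17]
R5 ← R5 + (11/7)·R4: [0, 0, 0, 0, 0, 2/7]
R6 ← R6 + (22/35)·R4: [0, 0, 0, 0, 0, -3/35]
R6 ← R6 + (3/10)·R5: [0, 0, 0, 0, 0, 0]
The echelon form has 5 nonzero rows; the last pivot sits in the augmented column, so rank(M) = 4 but rank([M|b]) = 5.
Since the ranks differ, the system is inconsistent.
It has no solutions.

0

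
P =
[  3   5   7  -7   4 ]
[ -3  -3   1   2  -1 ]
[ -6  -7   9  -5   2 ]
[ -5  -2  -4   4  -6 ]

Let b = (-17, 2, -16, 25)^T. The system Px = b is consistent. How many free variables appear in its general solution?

1

Row reduce the augmented matrix [P | b].
R2 ← R2 + R1: [0, 2, 8, -5, 3, -15]
R3 ← R3 + (2)·R1: [0, 3, 23, -19, 10, -50]
R4 ← R4 + (5/3)·R1: [0, 19/3, 23/3, -23/3, 2/3, -10/3]
R3 ← R3 − (3/2)·R2: [0, 0, 11, -23/2, 11/2, -55/2]
R4 ← R4 − (19/6)·R2: [0, 0, -53/3, 49/6, -53/6, 265/6]
R4 ← R4 + (53/33)·R3: [0, 0, 0, -340/33, 0, 0]
The echelon form has 4 nonzero rows, and every pivot lies in the first 5 columns, so rank(P) = rank([P|b]) = 4.
The system is consistent.
Free variables = (unknowns) − (rank) = 5 − 4 = 1.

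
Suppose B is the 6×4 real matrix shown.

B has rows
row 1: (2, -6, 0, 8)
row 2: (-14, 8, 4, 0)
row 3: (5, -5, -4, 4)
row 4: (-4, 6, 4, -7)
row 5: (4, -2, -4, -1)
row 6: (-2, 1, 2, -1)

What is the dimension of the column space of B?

4

Row reduce to echelon form.
R2 ← R2 + (7)·R1: [0, -34, 4, 56]
R3 ← R3 − (5/2)·R1: [0, 10, -4, -16]
R4 ← R4 + (2)·R1: [0, -6, 4, 9]
R5 ← R5 − (2)·R1: [0, 10, -4, -17]
R6 ← R6 + R1: [0, -5, 2, 7]
R3 ← R3 + (5/17)·R2: [0, 0, -48/17, 8/17]
R4 ← R4 − (3/17)·R2: [0, 0, 56/17, -15/17]
R5 ← R5 + (5/17)·R2: [0, 0, -48/17, -9/17]
R6 ← R6 − (5/34)·R2: [0, 0, 24/17, -21/17]
R4 ← R4 + (7/6)·R3: [0, 0, 0, -1/3]
R5 ← R5 − R3: [0, 0, 0, -1]
R6 ← R6 + (1/2)·R3: [0, 0, 0, -1]
R5 ← R5 − (3)·R4: [0, 0, 0, 0]
R6 ← R6 − (3)·R4: [0, 0, 0, 0]
Echelon form has 4 nonzero rows, so rank(B) = 4.
The column space has dimension equal to the rank: 4.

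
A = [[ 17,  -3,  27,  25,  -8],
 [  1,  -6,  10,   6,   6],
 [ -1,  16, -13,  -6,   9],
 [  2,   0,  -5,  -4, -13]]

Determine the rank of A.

4

Row reduce to echelon form.
R2 ← R2 − (1/17)·R1: [0, -99/17, 143/17, 77/17, 110/17]
R3 ← R3 + (1/17)·R1: [0, 269/17, -194/17, -77/17, 145/17]
R4 ← R4 − (2/17)·R1: [0, 6/17, -139/17, -118/17, -205/17]
R3 ← R3 + (269/99)·R2: [0, 0, 103/9, 70/9, 235/9]
R4 ← R4 + (2/33)·R2: [0, 0, -23/3, -20/3, -35/3]
R4 ← R4 + (69/103)·R3: [0, 0, 0, -150/103, 600/103]
Echelon form has 4 nonzero rows, so rank(A) = 4.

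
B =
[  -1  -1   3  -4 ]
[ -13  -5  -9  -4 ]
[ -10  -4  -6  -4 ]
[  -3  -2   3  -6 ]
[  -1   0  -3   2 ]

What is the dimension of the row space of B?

Row reduce to echelon form.
R2 ← R2 − (13)·R1: [0, 8, -48, 48]
R3 ← R3 − (10)·R1: [0, 6, -36, 36]
R4 ← R4 − (3)·R1: [0, 1, -6, 6]
R5 ← R5 − R1: [0, 1, -6, 6]
R3 ← R3 − (3/4)·R2: [0, 0, 0, 0]
R4 ← R4 − (1/8)·R2: [0, 0, 0, 0]
R5 ← R5 − (1/8)·R2: [0, 0, 0, 0]
Echelon form has 2 nonzero rows, so rank(B) = 2.
The row space has dimension equal to the rank: 2.

2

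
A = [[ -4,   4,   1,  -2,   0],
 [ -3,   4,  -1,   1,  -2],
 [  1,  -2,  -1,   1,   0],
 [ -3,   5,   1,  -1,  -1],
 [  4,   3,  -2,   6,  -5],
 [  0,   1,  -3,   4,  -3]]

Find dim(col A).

3

Row reduce to echelon form.
R2 ← R2 − (3/4)·R1: [0, 1, -7/4, 5/2, -2]
R3 ← R3 + (1/4)·R1: [0, -1, -3/4, 1/2, 0]
R4 ← R4 − (3/4)·R1: [0, 2, 1/4, 1/2, -1]
R5 ← R5 + R1: [0, 7, -1, 4, -5]
R3 ← R3 + R2: [0, 0, -5/2, 3, -2]
R4 ← R4 − (2)·R2: [0, 0, 15/4, -9/2, 3]
R5 ← R5 − (7)·R2: [0, 0, 45/4, -27/2, 9]
R6 ← R6 − R2: [0, 0, -5/4, 3/2, -1]
R4 ← R4 + (3/2)·R3: [0, 0, 0, 0, 0]
R5 ← R5 + (9/2)·R3: [0, 0, 0, 0, 0]
R6 ← R6 − (1/2)·R3: [0, 0, 0, 0, 0]
Echelon form has 3 nonzero rows, so rank(A) = 3.
The column space has dimension equal to the rank: 3.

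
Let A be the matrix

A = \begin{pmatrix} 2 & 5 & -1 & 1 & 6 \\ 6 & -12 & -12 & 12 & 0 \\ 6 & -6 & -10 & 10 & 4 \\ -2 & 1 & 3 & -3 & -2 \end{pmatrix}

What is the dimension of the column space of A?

2

Row reduce to echelon form.
R2 ← R2 − (3)·R1: [0, -27, -9, 9, -18]
R3 ← R3 − (3)·R1: [0, -21, -7, 7, -14]
R4 ← R4 + R1: [0, 6, 2, -2, 4]
R3 ← R3 − (7/9)·R2: [0, 0, 0, 0, 0]
R4 ← R4 + (2/9)·R2: [0, 0, 0, 0, 0]
Echelon form has 2 nonzero rows, so rank(A) = 2.
The column space has dimension equal to the rank: 2.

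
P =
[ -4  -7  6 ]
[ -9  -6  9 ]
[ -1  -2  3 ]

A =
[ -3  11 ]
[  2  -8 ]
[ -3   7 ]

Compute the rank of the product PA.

2

First compute PA:
[[-20,  54],
 [-12,  12],
 [-10,  26]]
Now row reduce the product.
R2 ← R2 − (3/5)·R1: [0, -102/5]
R3 ← R3 − (1/2)·R1: [0, -1]
R3 ← R3 − (5/102)·R2: [0, 0]
2 nonzero rows, so rank(PA) = 2.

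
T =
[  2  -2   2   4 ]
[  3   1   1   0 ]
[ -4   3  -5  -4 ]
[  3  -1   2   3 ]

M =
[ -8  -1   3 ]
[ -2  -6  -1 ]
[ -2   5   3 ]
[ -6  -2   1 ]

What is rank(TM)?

First compute TM:
[[-40,  12,  18],
 [-28,  -4,  11],
 [ 60, -31, -34],
 [-44,   7,  19]]
Now row reduce the product.
R2 ← R2 − (7/10)·R1: [0, -62/5, -8/5]
R3 ← R3 + (3/2)·R1: [0, -13, -7]
R4 ← R4 − (11/10)·R1: [0, -31/5, -4/5]
R3 ← R3 − (65/62)·R2: [0, 0, -165/31]
R4 ← R4 − (1/2)·R2: [0, 0, 0]
3 nonzero rows, so rank(TM) = 3.

3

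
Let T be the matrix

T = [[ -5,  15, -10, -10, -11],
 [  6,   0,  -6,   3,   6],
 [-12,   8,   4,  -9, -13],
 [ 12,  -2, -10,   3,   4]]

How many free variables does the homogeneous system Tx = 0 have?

2

Row reduce to echelon form.
R2 ← R2 + (6/5)·R1: [0, 18, -18, -9, -36/5]
R3 ← R3 − (12/5)·R1: [0, -28, 28, 15, 67/5]
R4 ← R4 + (12/5)·R1: [0, 34, -34, -21, -112/5]
R3 ← R3 + (14/9)·R2: [0, 0, 0, 1, 11/5]
R4 ← R4 − (17/9)·R2: [0, 0, 0, -4, -44/5]
R4 ← R4 + (4)·R3: [0, 0, 0, 0, 0]
3 nonzero rows, so rank(T) = 3.
T has 5 columns; by rank–nullity, nullity = 5 − 3 = 2.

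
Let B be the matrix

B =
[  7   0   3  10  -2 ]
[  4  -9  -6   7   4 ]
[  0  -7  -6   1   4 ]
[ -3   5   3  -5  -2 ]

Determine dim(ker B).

Row reduce to echelon form.
R2 ← R2 − (4/7)·R1: [0, -9, -54/7, 9/7, 36/7]
R4 ← R4 + (3/7)·R1: [0, 5, 30/7, -5/7, -20/7]
R3 ← R3 − (7/9)·R2: [0, 0, 0, 0, 0]
R4 ← R4 + (5/9)·R2: [0, 0, 0, 0, 0]
2 nonzero rows, so rank(B) = 2.
B has 5 columns; by rank–nullity, nullity = 5 − 2 = 3.

3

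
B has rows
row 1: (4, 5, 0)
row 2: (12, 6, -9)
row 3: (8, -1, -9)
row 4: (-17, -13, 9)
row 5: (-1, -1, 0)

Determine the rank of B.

3

Row reduce to echelon form.
R2 ← R2 − (3)·R1: [0, -9, -9]
R3 ← R3 − (2)·R1: [0, -11, -9]
R4 ← R4 + (17/4)·R1: [0, 33/4, 9]
R5 ← R5 + (1/4)·R1: [0, 1/4, 0]
R3 ← R3 − (11/9)·R2: [0, 0, 2]
R4 ← R4 + (11/12)·R2: [0, 0, 3/4]
R5 ← R5 + (1/36)·R2: [0, 0, -1/4]
R4 ← R4 − (3/8)·R3: [0, 0, 0]
R5 ← R5 + (1/8)·R3: [0, 0, 0]
Echelon form has 3 nonzero rows, so rank(B) = 3.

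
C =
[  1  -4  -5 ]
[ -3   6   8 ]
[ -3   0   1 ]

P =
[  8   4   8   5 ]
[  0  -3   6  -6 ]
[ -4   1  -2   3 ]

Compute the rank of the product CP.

2

First compute CP:
[[ 28,  11,  -6,  14],
 [-56, -22,  -4, -27],
 [-28, -11, -26, -12]]
Now row reduce the product.
R2 ← R2 + (2)·R1: [0, 0, -16, 1]
R3 ← R3 + R1: [0, 0, -32, 2]
R3 ← R3 − (2)·R2: [0, 0, 0, 0]
2 nonzero rows, so rank(CP) = 2.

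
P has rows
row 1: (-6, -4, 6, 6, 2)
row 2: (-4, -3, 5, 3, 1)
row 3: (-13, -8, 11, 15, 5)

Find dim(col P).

2

Row reduce to echelon form.
R2 ← R2 − (2/3)·R1: [0, -1/3, 1, -1, -1/3]
R3 ← R3 − (13/6)·R1: [0, 2/3, -2, 2, 2/3]
R3 ← R3 + (2)·R2: [0, 0, 0, 0, 0]
Echelon form has 2 nonzero rows, so rank(P) = 2.
The column space has dimension equal to the rank: 2.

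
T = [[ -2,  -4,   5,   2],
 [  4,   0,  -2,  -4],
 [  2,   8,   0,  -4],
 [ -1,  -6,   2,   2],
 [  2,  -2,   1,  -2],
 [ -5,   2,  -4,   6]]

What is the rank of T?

Row reduce to echelon form.
R2 ← R2 + (2)·R1: [0, -8, 8, 0]
R3 ← R3 + R1: [0, 4, 5, -2]
R4 ← R4 − (1/2)·R1: [0, -4, -1/2, 1]
R5 ← R5 + R1: [0, -6, 6, 0]
R6 ← R6 − (5/2)·R1: [0, 12, -33/2, 1]
R3 ← R3 + (1/2)·R2: [0, 0, 9, -2]
R4 ← R4 − (1/2)·R2: [0, 0, -9/2, 1]
R5 ← R5 − (3/4)·R2: [0, 0, 0, 0]
R6 ← R6 + (3/2)·R2: [0, 0, -9/2, 1]
R4 ← R4 + (1/2)·R3: [0, 0, 0, 0]
R6 ← R6 + (1/2)·R3: [0, 0, 0, 0]
Echelon form has 3 nonzero rows, so rank(T) = 3.

3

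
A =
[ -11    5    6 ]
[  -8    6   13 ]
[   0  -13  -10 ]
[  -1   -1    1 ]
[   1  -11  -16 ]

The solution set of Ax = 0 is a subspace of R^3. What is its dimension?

0

Row reduce to echelon form.
R2 ← R2 − (8/11)·R1: [0, 26/11, 95/11]
R4 ← R4 − (1/11)·R1: [0, -16/11, 5/11]
R5 ← R5 + (1/11)·R1: [0, -116/11, -170/11]
R3 ← R3 + (11/2)·R2: [0, 0, 75/2]
R4 ← R4 + (8/13)·R2: [0, 0, 75/13]
R5 ← R5 + (58/13)·R2: [0, 0, 300/13]
R4 ← R4 − (2/13)·R3: [0, 0, 0]
R5 ← R5 − (8/13)·R3: [0, 0, 0]
3 nonzero rows, so rank(A) = 3.
A has 3 columns; by rank–nullity, nullity = 3 − 3 = 0.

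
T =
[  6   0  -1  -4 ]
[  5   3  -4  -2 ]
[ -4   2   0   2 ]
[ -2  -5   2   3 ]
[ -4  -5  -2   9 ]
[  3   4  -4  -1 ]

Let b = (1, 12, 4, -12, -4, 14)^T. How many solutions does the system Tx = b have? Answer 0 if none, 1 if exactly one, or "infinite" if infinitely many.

Row reduce the augmented matrix [T | b].
R2 ← R2 − (5/6)·R1: [0, 3, -19/6, 4/3, 67/6]
R3 ← R3 + (2/3)·R1: [0, 2, -2/3, -2/3, 14/3]
R4 ← R4 + (1/3)·R1: [0, -5, 5/3, 5/3, -35/3]
R5 ← R5 + (2/3)·R1: [0, -5, -8/3, 19/3, -10/3]
R6 ← R6 − (1/2)·R1: [0, 4, -7/2, 1, 27/2]
R3 ← R3 − (2/3)·R2: [0, 0, 13/9, -14/9, -25/9]
R4 ← R4 + (5/3)·R2: [0, 0, -65/18, 35/9, 125/18]
R5 ← R5 + (5/3)·R2: [0, 0, -143/18, 77/9, 275/18]
R6 ← R6 − (4/3)·R2: [0, 0, 13/18, -7/9, -25/18]
R4 ← R4 + (5/2)·R3: [0, 0, 0, 0, 0]
R5 ← R5 + (11/2)·R3: [0, 0, 0, 0, 0]
R6 ← R6 − (1/2)·R3: [0, 0, 0, 0, 0]
The echelon form has 3 nonzero rows, and every pivot lies in the first 4 columns, so rank(T) = rank([T|b]) = 3.
The system is consistent.
rank = 3 < 4 unknowns, so there are infinitely many solutions.

infinite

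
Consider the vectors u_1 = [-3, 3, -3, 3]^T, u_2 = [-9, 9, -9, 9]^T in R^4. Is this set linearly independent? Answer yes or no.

no

Form the matrix with these vectors as rows and row reduce.
R2 ← R2 − (3)·R1: [0, 0, 0, 0]
1 nonzero row, so the 2 vectors span a space of dimension 1.
Since 1 < 2, the vectors are linearly dependent.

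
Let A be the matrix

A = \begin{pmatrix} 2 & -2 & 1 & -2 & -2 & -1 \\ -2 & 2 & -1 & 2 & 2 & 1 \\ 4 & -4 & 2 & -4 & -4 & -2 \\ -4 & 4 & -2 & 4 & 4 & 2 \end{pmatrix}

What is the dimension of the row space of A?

1

Row reduce to echelon form.
R2 ← R2 + R1: [0, 0, 0, 0, 0, 0]
R3 ← R3 − (2)·R1: [0, 0, 0, 0, 0, 0]
R4 ← R4 + (2)·R1: [0, 0, 0, 0, 0, 0]
Echelon form has 1 nonzero row, so rank(A) = 1.
The row space has dimension equal to the rank: 1.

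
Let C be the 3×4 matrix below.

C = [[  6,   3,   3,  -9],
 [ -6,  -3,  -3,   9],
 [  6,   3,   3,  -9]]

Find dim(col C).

1

Row reduce to echelon form.
R2 ← R2 + R1: [0, 0, 0, 0]
R3 ← R3 − R1: [0, 0, 0, 0]
Echelon form has 1 nonzero row, so rank(C) = 1.
The column space has dimension equal to the rank: 1.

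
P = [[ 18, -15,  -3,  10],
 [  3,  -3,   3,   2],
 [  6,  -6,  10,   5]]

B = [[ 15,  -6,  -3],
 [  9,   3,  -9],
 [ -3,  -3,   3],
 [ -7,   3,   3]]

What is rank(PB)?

3

First compute PB:
[[ 74, -114, 102],
 [ -5, -30,  33],
 [-29, -69,  81]]
Now row reduce the product.
R2 ← R2 + (5/74)·R1: [0, -1395/37, 1476/37]
R3 ← R3 + (29/74)·R1: [0, -4206/37, 4476/37]
R3 ← R3 − (1402/465)·R2: [0, 0, 108/155]
3 nonzero rows, so rank(PB) = 3.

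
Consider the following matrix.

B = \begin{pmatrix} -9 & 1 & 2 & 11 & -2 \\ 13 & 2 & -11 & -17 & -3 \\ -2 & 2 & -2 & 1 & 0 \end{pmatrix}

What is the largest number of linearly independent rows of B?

Row reduce to echelon form.
R2 ← R2 + (13/9)·R1: [0, 31/9, -73/9, -10/9, -53/9]
R3 ← R3 − (2/9)·R1: [0, 16/9, -22/9, -13/9, 4/9]
R3 ← R3 − (16/31)·R2: [0, 0, 54/31, -27/31, 108/31]
Echelon form has 3 nonzero rows, so rank(B) = 3.
The rank gives the maximum number of linearly independent rows: 3.

3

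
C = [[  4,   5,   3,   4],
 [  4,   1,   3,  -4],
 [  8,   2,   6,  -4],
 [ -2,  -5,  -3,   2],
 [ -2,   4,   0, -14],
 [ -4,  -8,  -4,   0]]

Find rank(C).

4

Row reduce to echelon form.
R2 ← R2 − R1: [0, -4, 0, -8]
R3 ← R3 − (2)·R1: [0, -8, 0, -12]
R4 ← R4 + (1/2)·R1: [0, -5/2, -3/2, 4]
R5 ← R5 + (1/2)·R1: [0, 13/2, 3/2, -12]
R6 ← R6 + R1: [0, -3, -1, 4]
R3 ← R3 − (2)·R2: [0, 0, 0, 4]
R4 ← R4 − (5/8)·R2: [0, 0, -3/2, 9]
R5 ← R5 + (13/8)·R2: [0, 0, 3/2, -25]
R6 ← R6 − (3/4)·R2: [0, 0, -1, 10]
Swap R3 ↔ R4
R5 ← R5 + R3: [0, 0, 0, -16]
R6 ← R6 − (2/3)·R3: [0, 0, 0, 4]
R5 ← R5 + (4)·R4: [0, 0, 0, 0]
R6 ← R6 − R4: [0, 0, 0, 0]
Echelon form has 4 nonzero rows, so rank(C) = 4.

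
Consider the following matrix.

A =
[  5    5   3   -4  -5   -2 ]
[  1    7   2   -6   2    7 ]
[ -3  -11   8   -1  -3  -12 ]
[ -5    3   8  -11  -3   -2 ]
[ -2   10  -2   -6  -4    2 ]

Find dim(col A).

5

Row reduce to echelon form.
R2 ← R2 − (1/5)·R1: [0, 6, 7/5, -26/5, 3, 37/5]
R3 ← R3 + (3/5)·R1: [0, -8, 49/5, -17/5, -6, -66/5]
R4 ← R4 + R1: [0, 8, 11, -15, -8, -4]
R5 ← R5 + (2/5)·R1: [0, 12, -4/5, -38/5, -6, 6/5]
R3 ← R3 + (4/3)·R2: [0, 0, 35/3, -31/3, -2, -10/3]
R4 ← R4 − (4/3)·R2: [0, 0, 137/15, -121/15, -12, -208/15]
R5 ← R5 − (2)·R2: [0, 0, -18/5, 14/5, -12, -68/5]
R4 ← R4 − (137/175)·R3: [0, 0, 0, 4/175, -1826/175, -394/35]
R5 ← R5 + (54/175)·R3: [0, 0, 0, -68/175, -2208/175, -512/35]
R5 ← R5 + (17)·R4: [0, 0, 0, 0, -190, -206]
Echelon form has 5 nonzero rows, so rank(A) = 5.
The column space has dimension equal to the rank: 5.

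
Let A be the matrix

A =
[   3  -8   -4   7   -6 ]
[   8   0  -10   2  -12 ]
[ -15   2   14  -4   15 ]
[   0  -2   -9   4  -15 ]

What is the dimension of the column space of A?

3

Row reduce to echelon form.
R2 ← R2 − (8/3)·R1: [0, 64/3, 2/3, -50/3, 4]
R3 ← R3 + (5)·R1: [0, -38, -6, 31, -15]
R3 ← R3 + (57/32)·R2: [0, 0, -77/16, 21/16, -63/8]
R4 ← R4 + (3/32)·R2: [0, 0, -143/16, 39/16, -117/8]
R4 ← R4 − (13/7)·R3: [0, 0, 0, 0, 0]
Echelon form has 3 nonzero rows, so rank(A) = 3.
The column space has dimension equal to the rank: 3.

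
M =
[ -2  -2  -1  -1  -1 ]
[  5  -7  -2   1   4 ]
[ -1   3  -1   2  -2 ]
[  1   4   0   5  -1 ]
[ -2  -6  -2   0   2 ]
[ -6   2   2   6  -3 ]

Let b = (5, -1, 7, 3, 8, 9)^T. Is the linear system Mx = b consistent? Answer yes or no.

Row reduce the augmented matrix [M | b].
R2 ← R2 + (5/2)·R1: [0, -12, -9/2, -3/2, 3/2, 23/2]
R3 ← R3 − (1/2)·R1: [0, 4, -1/2, 5/2, -3/2, 9/2]
R4 ← R4 + (1/2)·R1: [0, 3, -1/2, 9/2, -3/2, 11/2]
R5 ← R5 − R1: [0, -4, -1, 1, 3, 3]
R6 ← R6 − (3)·R1: [0, 8, 5, 9, 0, -6]
R3 ← R3 + (1/3)·R2: [0, 0, -2, 2, -1, 25/3]
R4 ← R4 + (1/4)·R2: [0, 0, -13/8, 33/8, -9/8, 67/8]
R5 ← R5 − (1/3)·R2: [0, 0, 1/2, 3/2, 5/2, -5/6]
R6 ← R6 + (2/3)·R2: [0, 0, 2, 8, 1, 5/3]
R4 ← R4 − (13/16)·R3: [0, 0, 0, 5/2, -5/16, 77/48]
R5 ← R5 + (1/4)·R3: [0, 0, 0, 2, 9/4, 5/4]
R6 ← R6 + R3: [0, 0, 0, 10, 0, 10]
R5 ← R5 − (4/5)·R4: [0, 0, 0, 0, 5/2, -1/30]
R6 ← R6 − (4)·R4: [0, 0, 0, 0, 5/4, 43/12]
R6 ← R6 − (1/2)·R5: [0, 0, 0, 0, 0, 18/5]
The echelon form has 6 nonzero rows; the last pivot sits in the augmented column, so rank(M) = 5 but rank([M|b]) = 6.
Since the ranks differ, the system is inconsistent.

no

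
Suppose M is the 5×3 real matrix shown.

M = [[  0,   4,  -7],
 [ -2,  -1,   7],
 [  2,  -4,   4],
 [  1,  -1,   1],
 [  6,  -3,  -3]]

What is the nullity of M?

Row reduce to echelon form.
Swap R1 ↔ R2
R3 ← R3 + R1: [0, -5, 11]
R4 ← R4 + (1/2)·R1: [0, -3/2, 9/2]
R5 ← R5 + (3)·R1: [0, -6, 18]
R3 ← R3 + (5/4)·R2: [0, 0, 9/4]
R4 ← R4 + (3/8)·R2: [0, 0, 15/8]
R5 ← R5 + (3/2)·R2: [0, 0, 15/2]
R4 ← R4 − (5/6)·R3: [0, 0, 0]
R5 ← R5 − (10/3)·R3: [0, 0, 0]
3 nonzero rows, so rank(M) = 3.
M has 3 columns; by rank–nullity, nullity = 3 − 3 = 0.

0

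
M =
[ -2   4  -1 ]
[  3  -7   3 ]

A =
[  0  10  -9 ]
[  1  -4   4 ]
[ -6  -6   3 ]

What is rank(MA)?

2

First compute MA:
[[ 10, -30,  31],
 [-25,  40, -46]]
Now row reduce the product.
R2 ← R2 + (5/2)·R1: [0, -35, 63/2]
2 nonzero rows, so rank(MA) = 2.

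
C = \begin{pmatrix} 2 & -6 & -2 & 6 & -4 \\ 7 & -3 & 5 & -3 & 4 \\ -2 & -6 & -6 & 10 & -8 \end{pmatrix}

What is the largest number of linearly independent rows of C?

Row reduce to echelon form.
R2 ← R2 − (7/2)·R1: [0, 18, 12, -24, 18]
R3 ← R3 + R1: [0, -12, -8, 16, -12]
R3 ← R3 + (2/3)·R2: [0, 0, 0, 0, 0]
Echelon form has 2 nonzero rows, so rank(C) = 2.
The rank gives the maximum number of linearly independent rows: 2.

2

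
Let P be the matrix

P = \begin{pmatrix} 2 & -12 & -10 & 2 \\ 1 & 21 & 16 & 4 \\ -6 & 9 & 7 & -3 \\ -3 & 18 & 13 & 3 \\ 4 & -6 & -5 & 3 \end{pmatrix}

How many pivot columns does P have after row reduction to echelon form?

3

Row reduce to echelon form.
R2 ← R2 − (1/2)·R1: [0, 27, 21, 3]
R3 ← R3 + (3)·R1: [0, -27, -23, 3]
R4 ← R4 + (3/2)·R1: [0, 0, -2, 6]
R5 ← R5 − (2)·R1: [0, 18, 15, -1]
R3 ← R3 + R2: [0, 0, -2, 6]
R5 ← R5 − (2/3)·R2: [0, 0, 1, -3]
R4 ← R4 − R3: [0, 0, 0, 0]
R5 ← R5 + (1/2)·R3: [0, 0, 0, 0]
Echelon form has 3 nonzero rows, so rank(P) = 3.
Each nonzero row contributes one pivot column: 3 pivot columns.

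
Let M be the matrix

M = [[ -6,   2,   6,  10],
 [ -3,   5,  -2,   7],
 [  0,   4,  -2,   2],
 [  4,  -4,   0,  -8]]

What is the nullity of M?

1

Row reduce to echelon form.
R2 ← R2 − (1/2)·R1: [0, 4, -5, 2]
R4 ← R4 + (2/3)·R1: [0, -8/3, 4, -4/3]
R3 ← R3 − R2: [0, 0, 3, 0]
R4 ← R4 + (2/3)·R2: [0, 0, 2/3, 0]
R4 ← R4 − (2/9)·R3: [0, 0, 0, 0]
3 nonzero rows, so rank(M) = 3.
M has 4 columns; by rank–nullity, nullity = 4 − 3 = 1.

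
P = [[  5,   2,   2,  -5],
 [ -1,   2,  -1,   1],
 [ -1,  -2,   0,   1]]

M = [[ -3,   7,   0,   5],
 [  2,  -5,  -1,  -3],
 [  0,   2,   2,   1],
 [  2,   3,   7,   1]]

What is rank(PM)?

First compute PM:
[[-21,  14, -33,  16],
 [  9, -16,   3, -11],
 [  1,   6,   9,   2]]
Now row reduce the product.
R2 ← R2 + (3/7)·R1: [0, -10, -78/7, -29/7]
R3 ← R3 + (1/21)·R1: [0, 20/3, 52/7, 58/21]
R3 ← R3 + (2/3)·R2: [0, 0, 0, 0]
2 nonzero rows, so rank(PM) = 2.

2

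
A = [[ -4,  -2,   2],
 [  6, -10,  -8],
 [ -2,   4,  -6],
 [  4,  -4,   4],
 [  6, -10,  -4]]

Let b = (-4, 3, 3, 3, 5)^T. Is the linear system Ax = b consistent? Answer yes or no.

no

Row reduce the augmented matrix [A | b].
R2 ← R2 + (3/2)·R1: [0, -13, -5, -3]
R3 ← R3 − (1/2)·R1: [0, 5, -7, 5]
R4 ← R4 + R1: [0, -6, 6, -1]
R5 ← R5 + (3/2)·R1: [0, -13, -1, -1]
R3 ← R3 + (5/13)·R2: [0, 0, -116/13, 50/13]
R4 ← R4 − (6/13)·R2: [0, 0, 108/13, 5/13]
R5 ← R5 − R2: [0, 0, 4, 2]
R4 ← R4 + (27/29)·R3: [0, 0, 0, 115/29]
R5 ← R5 + (13/29)·R3: [0, 0, 0, 108/29]
R5 ← R5 − (108/115)·R4: [0, 0, 0, 0]
The echelon form has 4 nonzero rows; the last pivot sits in the augmented column, so rank(A) = 3 but rank([A|b]) = 4.
Since the ranks differ, the system is inconsistent.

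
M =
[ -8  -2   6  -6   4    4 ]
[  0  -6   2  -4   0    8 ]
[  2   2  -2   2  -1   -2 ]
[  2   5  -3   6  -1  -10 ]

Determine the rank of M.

3

Row reduce to echelon form.
R3 ← R3 + (1/4)·R1: [0, 3/2, -1/2, 1/2, 0, -1]
R4 ← R4 + (1/4)·R1: [0, 9/2, -3/2, 9/2, 0, -9]
R3 ← R3 + (1/4)·R2: [0, 0, 0, -1/2, 0, 1]
R4 ← R4 + (3/4)·R2: [0, 0, 0, 3/2, 0, -3]
R4 ← R4 + (3)·R3: [0, 0, 0, 0, 0, 0]
Echelon form has 3 nonzero rows, so rank(M) = 3.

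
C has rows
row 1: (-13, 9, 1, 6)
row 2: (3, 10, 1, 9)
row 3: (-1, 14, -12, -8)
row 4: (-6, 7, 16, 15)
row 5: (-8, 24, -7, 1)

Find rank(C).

4

Row reduce to echelon form.
R2 ← R2 + (3/13)·R1: [0, 157/13, 16/13, 135/13]
R3 ← R3 − (1/13)·R1: [0, 173/13, -157/13, -110/13]
R4 ← R4 − (6/13)·R1: [0, 37/13, 202/13, 159/13]
R5 ← R5 − (8/13)·R1: [0, 240/13, -99/13, -35/13]
R3 ← R3 − (173/157)·R2: [0, 0, -2109/157, -3125/157]
R4 ← R4 − (37/157)·R2: [0, 0, 2394/157, 1536/157]
R5 ← R5 − (240/157)·R2: [0, 0, -1491/157, -2915/157]
R4 ← R4 + (42/37)·R3: [0, 0, 0, -474/37]
R5 ← R5 − (497/703)·R3: [0, 0, 0, -3160/703]
R5 ← R5 − (20/57)·R4: [0, 0, 0, 0]
Echelon form has 4 nonzero rows, so rank(C) = 4.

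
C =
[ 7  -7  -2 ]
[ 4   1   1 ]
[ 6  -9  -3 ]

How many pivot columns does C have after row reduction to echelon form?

2

Row reduce to echelon form.
R2 ← R2 − (4/7)·R1: [0, 5, 15/7]
R3 ← R3 − (6/7)·R1: [0, -3, -9/7]
R3 ← R3 + (3/5)·R2: [0, 0, 0]
Echelon form has 2 nonzero rows, so rank(C) = 2.
Each nonzero row contributes one pivot column: 2 pivot columns.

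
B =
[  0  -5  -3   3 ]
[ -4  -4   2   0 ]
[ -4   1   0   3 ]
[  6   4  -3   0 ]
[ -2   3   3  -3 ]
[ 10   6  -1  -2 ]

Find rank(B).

Row reduce to echelon form.
Swap R1 ↔ R2
R3 ← R3 − R1: [0, 5, -2, 3]
R4 ← R4 + (3/2)·R1: [0, -2, 0, 0]
R5 ← R5 − (1/2)·R1: [0, 5, 2, -3]
R6 ← R6 + (5/2)·R1: [0, -4, 4, -2]
R3 ← R3 + R2: [0, 0, -5, 6]
R4 ← R4 − (2/5)·R2: [0, 0, 6/5, -6/5]
R5 ← R5 + R2: [0, 0, -1, 0]
R6 ← R6 − (4/5)·R2: [0, 0, 32/5, -22/5]
R4 ← R4 + (6/25)·R3: [0, 0, 0, 6/25]
R5 ← R5 − (1/5)·R3: [0, 0, 0, -6/5]
R6 ← R6 + (32/25)·R3: [0, 0, 0, 82/25]
R5 ← R5 + (5)·R4: [0, 0, 0, 0]
R6 ← R6 − (41/3)·R4: [0, 0, 0, 0]
Echelon form has 4 nonzero rows, so rank(B) = 4.

4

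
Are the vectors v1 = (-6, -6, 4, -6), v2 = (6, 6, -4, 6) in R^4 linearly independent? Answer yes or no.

Form the matrix with these vectors as rows and row reduce.
R2 ← R2 + R1: [0, 0, 0, 0]
1 nonzero row, so the 2 vectors span a space of dimension 1.
Since 1 < 2, the vectors are linearly dependent.

no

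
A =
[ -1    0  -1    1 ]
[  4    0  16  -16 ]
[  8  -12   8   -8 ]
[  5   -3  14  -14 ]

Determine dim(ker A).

Row reduce to echelon form.
R2 ← R2 + (4)·R1: [0, 0, 12, -12]
R3 ← R3 + (8)·R1: [0, -12, 0, 0]
R4 ← R4 + (5)·R1: [0, -3, 9, -9]
Swap R2 ↔ R3
R4 ← R4 − (1/4)·R2: [0, 0, 9, -9]
R4 ← R4 − (3/4)·R3: [0, 0, 0, 0]
3 nonzero rows, so rank(A) = 3.
A has 4 columns; by rank–nullity, nullity = 4 − 3 = 1.

1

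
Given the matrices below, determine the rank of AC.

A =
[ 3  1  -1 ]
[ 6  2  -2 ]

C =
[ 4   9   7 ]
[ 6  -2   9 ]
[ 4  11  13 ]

1

First compute AC:
[[ 14,  14,  17],
 [ 28,  28,  34]]
Now row reduce the product.
R2 ← R2 − (2)·R1: [0, 0, 0]
1 nonzero row, so rank(AC) = 1.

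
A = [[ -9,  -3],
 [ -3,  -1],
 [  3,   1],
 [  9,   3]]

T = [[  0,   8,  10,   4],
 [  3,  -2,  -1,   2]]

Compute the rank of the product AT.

1

First compute AT:
[[ -9, -66, -87, -42],
 [ -3, -22, -29, -14],
 [  3,  22,  29,  14],
 [  9,  66,  87,  42]]
Now row reduce the product.
R2 ← R2 − (1/3)·R1: [0, 0, 0, 0]
R3 ← R3 + (1/3)·R1: [0, 0, 0, 0]
R4 ← R4 + R1: [0, 0, 0, 0]
1 nonzero row, so rank(AT) = 1.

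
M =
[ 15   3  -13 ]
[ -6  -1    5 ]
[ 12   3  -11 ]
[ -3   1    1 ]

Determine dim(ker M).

Row reduce to echelon form.
R2 ← R2 + (2/5)·R1: [0, 1/5, -1/5]
R3 ← R3 − (4/5)·R1: [0, 3/5, -3/5]
R4 ← R4 + (1/5)·R1: [0, 8/5, -8/5]
R3 ← R3 − (3)·R2: [0, 0, 0]
R4 ← R4 − (8)·R2: [0, 0, 0]
2 nonzero rows, so rank(M) = 2.
M has 3 columns; by rank–nullity, nullity = 3 − 2 = 1.

1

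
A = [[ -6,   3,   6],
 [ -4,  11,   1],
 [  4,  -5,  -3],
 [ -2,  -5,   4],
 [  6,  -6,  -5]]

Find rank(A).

2

Row reduce to echelon form.
R2 ← R2 − (2/3)·R1: [0, 9, -3]
R3 ← R3 + (2/3)·R1: [0, -3, 1]
R4 ← R4 − (1/3)·R1: [0, -6, 2]
R5 ← R5 + R1: [0, -3, 1]
R3 ← R3 + (1/3)·R2: [0, 0, 0]
R4 ← R4 + (2/3)·R2: [0, 0, 0]
R5 ← R5 + (1/3)·R2: [0, 0, 0]
Echelon form has 2 nonzero rows, so rank(A) = 2.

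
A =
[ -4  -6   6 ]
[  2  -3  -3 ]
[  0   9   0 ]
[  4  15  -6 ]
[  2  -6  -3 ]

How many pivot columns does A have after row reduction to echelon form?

Row reduce to echelon form.
R2 ← R2 + (1/2)·R1: [0, -6, 0]
R4 ← R4 + R1: [0, 9, 0]
R5 ← R5 + (1/2)·R1: [0, -9, 0]
R3 ← R3 + (3/2)·R2: [0, 0, 0]
R4 ← R4 + (3/2)·R2: [0, 0, 0]
R5 ← R5 − (3/2)·R2: [0, 0, 0]
Echelon form has 2 nonzero rows, so rank(A) = 2.
Each nonzero row contributes one pivot column: 2 pivot columns.

2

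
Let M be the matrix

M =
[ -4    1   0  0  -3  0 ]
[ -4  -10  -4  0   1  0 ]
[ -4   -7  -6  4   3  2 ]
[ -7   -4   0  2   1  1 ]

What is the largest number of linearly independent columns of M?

4

Row reduce to echelon form.
R2 ← R2 − R1: [0, -11, -4, 0, 4, 0]
R3 ← R3 − R1: [0, -8, -6, 4, 6, 2]
R4 ← R4 − (7/4)·R1: [0, -23/4, 0, 2, 25/4, 1]
R3 ← R3 − (8/11)·R2: [0, 0, -34/11, 4, 34/11, 2]
R4 ← R4 − (23/44)·R2: [0, 0, 23/11, 2, 183/44, 1]
R4 ← R4 + (23/34)·R3: [0, 0, 0, 80/17, 25/4, 40/17]
Echelon form has 4 nonzero rows, so rank(M) = 4.
The rank gives the maximum number of linearly independent columns: 4.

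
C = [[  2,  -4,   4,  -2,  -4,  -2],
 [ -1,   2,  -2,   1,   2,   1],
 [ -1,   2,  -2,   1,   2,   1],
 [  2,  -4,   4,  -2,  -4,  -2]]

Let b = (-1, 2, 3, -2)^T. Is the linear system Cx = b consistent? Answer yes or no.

no

Row reduce the augmented matrix [C | b].
R2 ← R2 + (1/2)·R1: [0, 0, 0, 0, 0, 0, 3/2]
R3 ← R3 + (1/2)·R1: [0, 0, 0, 0, 0, 0, 5/2]
R4 ← R4 − R1: [0, 0, 0, 0, 0, 0, -1]
R3 ← R3 − (5/3)·R2: [0, 0, 0, 0, 0, 0, 0]
R4 ← R4 + (2/3)·R2: [0, 0, 0, 0, 0, 0, 0]
The echelon form has 2 nonzero rows; the last pivot sits in the augmented column, so rank(C) = 1 but rank([C|b]) = 2.
Since the ranks differ, the system is inconsistent.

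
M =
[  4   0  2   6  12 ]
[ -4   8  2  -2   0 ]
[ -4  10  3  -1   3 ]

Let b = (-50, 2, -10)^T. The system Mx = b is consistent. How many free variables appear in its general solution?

3

Row reduce the augmented matrix [M | b].
R2 ← R2 + R1: [0, 8, 4, 4, 12, -48]
R3 ← R3 + R1: [0, 10, 5, 5, 15, -60]
R3 ← R3 − (5/4)·R2: [0, 0, 0, 0, 0, 0]
The echelon form has 2 nonzero rows, and every pivot lies in the first 5 columns, so rank(M) = rank([M|b]) = 2.
The system is consistent.
Free variables = (unknowns) − (rank) = 5 − 2 = 3.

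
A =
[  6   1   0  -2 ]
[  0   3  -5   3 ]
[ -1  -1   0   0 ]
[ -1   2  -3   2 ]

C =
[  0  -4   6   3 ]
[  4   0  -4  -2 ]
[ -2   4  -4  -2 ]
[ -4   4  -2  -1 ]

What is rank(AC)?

2

First compute AC:
[[ 12, -32,  36,  18],
 [ 10,  -8,   2,   1],
 [ -4,   4,  -2,  -1],
 [  6,   0,  -6,  -3]]
Now row reduce the product.
R2 ← R2 − (5/6)·R1: [0, 56/3, -28, -14]
R3 ← R3 + (1/3)·R1: [0, -20/3, 10, 5]
R4 ← R4 − (1/2)·R1: [0, 16, -24, -12]
R3 ← R3 + (5/14)·R2: [0, 0, 0, 0]
R4 ← R4 − (6/7)·R2: [0, 0, 0, 0]
2 nonzero rows, so rank(AC) = 2.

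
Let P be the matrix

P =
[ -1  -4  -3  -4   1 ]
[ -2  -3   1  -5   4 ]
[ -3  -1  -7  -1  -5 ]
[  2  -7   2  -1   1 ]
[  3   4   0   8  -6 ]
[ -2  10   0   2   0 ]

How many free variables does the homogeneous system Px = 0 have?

1

Row reduce to echelon form.
R2 ← R2 − (2)·R1: [0, 5, 7, 3, 2]
R3 ← R3 − (3)·R1: [0, 11, 2, 11, -8]
R4 ← R4 + (2)·R1: [0, -15, -4, -9, 3]
R5 ← R5 + (3)·R1: [0, -8, -9, -4, -3]
R6 ← R6 − (2)·R1: [0, 18, 6, 10, -2]
R3 ← R3 − (11/5)·R2: [0, 0, -67/5, 22/5, -62/5]
R4 ← R4 + (3)·R2: [0, 0, 17, 0, 9]
R5 ← R5 + (8/5)·R2: [0, 0, 11/5, 4/5, 1/5]
R6 ← R6 − (18/5)·R2: [0, 0, -96/5, -4/5, -46/5]
R4 ← R4 + (85/67)·R3: [0, 0, 0, 374/67, -451/67]
R5 ← R5 + (11/67)·R3: [0, 0, 0, 102/67, -123/67]
R6 ← R6 − (96/67)·R3: [0, 0, 0, -476/67, 574/67]
R5 ← R5 − (3/11)·R4: [0, 0, 0, 0, 0]
R6 ← R6 + (14/11)·R4: [0, 0, 0, 0, 0]
4 nonzero rows, so rank(P) = 4.
P has 5 columns; by rank–nullity, nullity = 5 − 4 = 1.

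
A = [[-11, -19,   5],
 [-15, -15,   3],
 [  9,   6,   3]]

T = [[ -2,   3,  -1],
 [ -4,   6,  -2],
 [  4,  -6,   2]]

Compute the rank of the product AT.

First compute AT:
[[118, -177,  59],
 [102, -153,  51],
 [-30,  45, -15]]
Now row reduce the product.
R2 ← R2 − (51/59)·R1: [0, 0, 0]
R3 ← R3 + (15/59)·R1: [0, 0, 0]
1 nonzero row, so rank(AT) = 1.

1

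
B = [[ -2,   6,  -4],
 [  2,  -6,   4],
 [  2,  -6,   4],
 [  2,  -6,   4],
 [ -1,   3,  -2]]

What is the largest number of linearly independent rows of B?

1

Row reduce to echelon form.
R2 ← R2 + R1: [0, 0, 0]
R3 ← R3 + R1: [0, 0, 0]
R4 ← R4 + R1: [0, 0, 0]
R5 ← R5 − (1/2)·R1: [0, 0, 0]
Echelon form has 1 nonzero row, so rank(B) = 1.
The rank gives the maximum number of linearly independent rows: 1.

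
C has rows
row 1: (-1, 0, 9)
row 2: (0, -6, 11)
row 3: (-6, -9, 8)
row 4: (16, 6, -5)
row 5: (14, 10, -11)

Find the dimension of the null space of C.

0

Row reduce to echelon form.
R3 ← R3 − (6)·R1: [0, -9, -46]
R4 ← R4 + (16)·R1: [0, 6, 139]
R5 ← R5 + (14)·R1: [0, 10, 115]
R3 ← R3 − (3/2)·R2: [0, 0, -125/2]
R4 ← R4 + R2: [0, 0, 150]
R5 ← R5 + (5/3)·R2: [0, 0, 400/3]
R4 ← R4 + (12/5)·R3: [0, 0, 0]
R5 ← R5 + (32/15)·R3: [0, 0, 0]
3 nonzero rows, so rank(C) = 3.
C has 3 columns; by rank–nullity, nullity = 3 − 3 = 0.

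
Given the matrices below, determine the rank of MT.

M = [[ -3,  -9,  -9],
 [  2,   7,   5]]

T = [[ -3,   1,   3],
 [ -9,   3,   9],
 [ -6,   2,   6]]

1

First compute MT:
[[144, -48, -144],
 [-99,  33,  99]]
Now row reduce the product.
R2 ← R2 + (11/16)·R1: [0, 0, 0]
1 nonzero row, so rank(MT) = 1.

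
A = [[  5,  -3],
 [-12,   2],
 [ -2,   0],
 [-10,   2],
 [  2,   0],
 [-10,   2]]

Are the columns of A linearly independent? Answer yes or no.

Row reduce A to echelon form.
R2 ← R2 + (12/5)·R1: [0, -26/5]
R3 ← R3 + (2/5)·R1: [0, -6/5]
R4 ← R4 + (2)·R1: [0, -4]
R5 ← R5 − (2/5)·R1: [0, 6/5]
R6 ← R6 + (2)·R1: [0, -4]
R3 ← R3 − (3/13)·R2: [0, 0]
R4 ← R4 − (10/13)·R2: [0, 0]
R5 ← R5 + (3/13)·R2: [0, 0]
R6 ← R6 − (10/13)·R2: [0, 0]
2 pivots among 2 columns.
Every column is a pivot column, so the columns are linearly independent.

yes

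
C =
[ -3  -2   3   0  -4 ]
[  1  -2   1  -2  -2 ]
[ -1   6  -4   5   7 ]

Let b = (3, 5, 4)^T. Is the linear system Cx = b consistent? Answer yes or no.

no

Row reduce the augmented matrix [C | b].
R2 ← R2 + (1/3)·R1: [0, -8/3, 2, -2, -10/3, 6]
R3 ← R3 − (1/3)·R1: [0, 20/3, -5, 5, 25/3, 3]
R3 ← R3 + (5/2)·R2: [0, 0, 0, 0, 0, 18]
The echelon form has 3 nonzero rows; the last pivot sits in the augmented column, so rank(C) = 2 but rank([C|b]) = 3.
Since the ranks differ, the system is inconsistent.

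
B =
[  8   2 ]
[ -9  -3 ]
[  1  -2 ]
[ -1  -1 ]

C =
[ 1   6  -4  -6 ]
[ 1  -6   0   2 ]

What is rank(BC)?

2

First compute BC:
[[ 10,  36, -32, -44],
 [-12, -36,  36,  48],
 [ -1,  18,  -4, -10],
 [ -2,   0,   4,   4]]
Now row reduce the product.
R2 ← R2 + (6/5)·R1: [0, 36/5, -12/5, -24/5]
R3 ← R3 + (1/10)·R1: [0, 108/5, -36/5, -72/5]
R4 ← R4 + (1/5)·R1: [0, 36/5, -12/5, -24/5]
R3 ← R3 − (3)·R2: [0, 0, 0, 0]
R4 ← R4 − R2: [0, 0, 0, 0]
2 nonzero rows, so rank(BC) = 2.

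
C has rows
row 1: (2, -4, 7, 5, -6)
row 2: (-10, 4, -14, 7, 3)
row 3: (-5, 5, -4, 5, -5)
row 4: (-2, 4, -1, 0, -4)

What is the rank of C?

4

Row reduce to echelon form.
R2 ← R2 + (5)·R1: [0, -16, 21, 32, -27]
R3 ← R3 + (5/2)·R1: [0, -5, 27/2, 35/2, -20]
R4 ← R4 + R1: [0, 0, 6, 5, -10]
R3 ← R3 − (5/16)·R2: [0, 0, 111/16, 15/2, -185/16]
R4 ← R4 − (32/37)·R3: [0, 0, 0, -55/37, 0]
Echelon form has 4 nonzero rows, so rank(C) = 4.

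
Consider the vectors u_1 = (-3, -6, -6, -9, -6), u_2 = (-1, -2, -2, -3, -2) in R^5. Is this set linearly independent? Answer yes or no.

no

Form the matrix with these vectors as rows and row reduce.
R2 ← R2 − (1/3)·R1: [0, 0, 0, 0, 0]
1 nonzero row, so the 2 vectors span a space of dimension 1.
Since 1 < 2, the vectors are linearly dependent.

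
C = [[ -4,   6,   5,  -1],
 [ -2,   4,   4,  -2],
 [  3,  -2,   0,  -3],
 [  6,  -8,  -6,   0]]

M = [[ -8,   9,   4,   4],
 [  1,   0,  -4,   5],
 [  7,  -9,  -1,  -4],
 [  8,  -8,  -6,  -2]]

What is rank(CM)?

2

First compute CM:
[[ 65, -73, -39,  -4],
 [ 32, -38, -16,   0],
 [-50,  51,  38,   8],
 [-98, 108,  62,   8]]
Now row reduce the product.
R2 ← R2 − (32/65)·R1: [0, -134/65, 16/5, 128/65]
R3 ← R3 + (10/13)·R1: [0, -67/13, 8, 64/13]
R4 ← R4 + (98/65)·R1: [0, -134/65, 16/5, 128/65]
R3 ← R3 − (5/2)·R2: [0, 0, 0, 0]
R4 ← R4 − R2: [0, 0, 0, 0]
2 nonzero rows, so rank(CM) = 2.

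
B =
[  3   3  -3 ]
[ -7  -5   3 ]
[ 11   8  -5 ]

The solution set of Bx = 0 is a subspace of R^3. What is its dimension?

Row reduce to echelon form.
R2 ← R2 + (7/3)·R1: [0, 2, -4]
R3 ← R3 − (11/3)·R1: [0, -3, 6]
R3 ← R3 + (3/2)·R2: [0, 0, 0]
2 nonzero rows, so rank(B) = 2.
B has 3 columns; by rank–nullity, nullity = 3 − 2 = 1.

1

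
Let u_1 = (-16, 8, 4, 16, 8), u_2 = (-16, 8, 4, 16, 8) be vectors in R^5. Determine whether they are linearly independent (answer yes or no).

Form the matrix with these vectors as rows and row reduce.
R2 ← R2 − R1: [0, 0, 0, 0, 0]
1 nonzero row, so the 2 vectors span a space of dimension 1.
Since 1 < 2, the vectors are linearly dependent.

no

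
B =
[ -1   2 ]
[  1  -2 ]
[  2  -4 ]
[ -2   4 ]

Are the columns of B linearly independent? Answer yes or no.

no

Row reduce B to echelon form.
R2 ← R2 + R1: [0, 0]
R3 ← R3 + (2)·R1: [0, 0]
R4 ← R4 − (2)·R1: [0, 0]
1 pivot among 2 columns.
Only 1 < 2 pivot columns, so the columns are linearly dependent.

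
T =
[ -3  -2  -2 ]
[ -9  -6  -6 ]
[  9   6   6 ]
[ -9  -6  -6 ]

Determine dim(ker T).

Row reduce to echelon form.
R2 ← R2 − (3)·R1: [0, 0, 0]
R3 ← R3 + (3)·R1: [0, 0, 0]
R4 ← R4 − (3)·R1: [0, 0, 0]
1 nonzero row, so rank(T) = 1.
T has 3 columns; by rank–nullity, nullity = 3 − 1 = 2.

2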